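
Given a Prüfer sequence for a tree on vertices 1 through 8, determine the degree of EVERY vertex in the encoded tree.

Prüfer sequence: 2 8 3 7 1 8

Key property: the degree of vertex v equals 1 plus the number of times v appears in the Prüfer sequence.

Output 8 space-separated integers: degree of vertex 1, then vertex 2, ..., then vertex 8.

p_1 = 2: count[2] becomes 1
p_2 = 8: count[8] becomes 1
p_3 = 3: count[3] becomes 1
p_4 = 7: count[7] becomes 1
p_5 = 1: count[1] becomes 1
p_6 = 8: count[8] becomes 2
Degrees (1 + count): deg[1]=1+1=2, deg[2]=1+1=2, deg[3]=1+1=2, deg[4]=1+0=1, deg[5]=1+0=1, deg[6]=1+0=1, deg[7]=1+1=2, deg[8]=1+2=3

Answer: 2 2 2 1 1 1 2 3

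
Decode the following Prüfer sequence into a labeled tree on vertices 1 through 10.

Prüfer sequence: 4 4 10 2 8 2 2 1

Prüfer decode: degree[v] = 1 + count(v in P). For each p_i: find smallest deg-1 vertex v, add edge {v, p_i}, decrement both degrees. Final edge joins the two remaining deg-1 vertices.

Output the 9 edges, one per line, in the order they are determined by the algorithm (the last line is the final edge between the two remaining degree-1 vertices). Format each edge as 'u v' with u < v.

Initial degrees: {1:2, 2:4, 3:1, 4:3, 5:1, 6:1, 7:1, 8:2, 9:1, 10:2}
Step 1: smallest deg-1 vertex = 3, p_1 = 4. Add edge {3,4}. Now deg[3]=0, deg[4]=2.
Step 2: smallest deg-1 vertex = 5, p_2 = 4. Add edge {4,5}. Now deg[5]=0, deg[4]=1.
Step 3: smallest deg-1 vertex = 4, p_3 = 10. Add edge {4,10}. Now deg[4]=0, deg[10]=1.
Step 4: smallest deg-1 vertex = 6, p_4 = 2. Add edge {2,6}. Now deg[6]=0, deg[2]=3.
Step 5: smallest deg-1 vertex = 7, p_5 = 8. Add edge {7,8}. Now deg[7]=0, deg[8]=1.
Step 6: smallest deg-1 vertex = 8, p_6 = 2. Add edge {2,8}. Now deg[8]=0, deg[2]=2.
Step 7: smallest deg-1 vertex = 9, p_7 = 2. Add edge {2,9}. Now deg[9]=0, deg[2]=1.
Step 8: smallest deg-1 vertex = 2, p_8 = 1. Add edge {1,2}. Now deg[2]=0, deg[1]=1.
Final: two remaining deg-1 vertices are 1, 10. Add edge {1,10}.

Answer: 3 4
4 5
4 10
2 6
7 8
2 8
2 9
1 2
1 10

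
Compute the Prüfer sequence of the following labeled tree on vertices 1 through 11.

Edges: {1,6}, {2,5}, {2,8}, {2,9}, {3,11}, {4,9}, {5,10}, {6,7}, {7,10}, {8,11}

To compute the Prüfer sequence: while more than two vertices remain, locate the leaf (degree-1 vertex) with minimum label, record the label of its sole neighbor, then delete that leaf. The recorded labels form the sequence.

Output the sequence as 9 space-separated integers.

Step 1: leaves = {1,3,4}. Remove smallest leaf 1, emit neighbor 6.
Step 2: leaves = {3,4,6}. Remove smallest leaf 3, emit neighbor 11.
Step 3: leaves = {4,6,11}. Remove smallest leaf 4, emit neighbor 9.
Step 4: leaves = {6,9,11}. Remove smallest leaf 6, emit neighbor 7.
Step 5: leaves = {7,9,11}. Remove smallest leaf 7, emit neighbor 10.
Step 6: leaves = {9,10,11}. Remove smallest leaf 9, emit neighbor 2.
Step 7: leaves = {10,11}. Remove smallest leaf 10, emit neighbor 5.
Step 8: leaves = {5,11}. Remove smallest leaf 5, emit neighbor 2.
Step 9: leaves = {2,11}. Remove smallest leaf 2, emit neighbor 8.
Done: 2 vertices remain (8, 11). Sequence = [6 11 9 7 10 2 5 2 8]

Answer: 6 11 9 7 10 2 5 2 8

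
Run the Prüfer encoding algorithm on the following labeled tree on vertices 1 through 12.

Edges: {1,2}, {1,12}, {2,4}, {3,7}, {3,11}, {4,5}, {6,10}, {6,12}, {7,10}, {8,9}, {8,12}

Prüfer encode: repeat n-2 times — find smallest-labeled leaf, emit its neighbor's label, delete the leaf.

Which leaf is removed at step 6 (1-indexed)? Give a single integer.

Step 1: current leaves = {5,9,11}. Remove leaf 5 (neighbor: 4).
Step 2: current leaves = {4,9,11}. Remove leaf 4 (neighbor: 2).
Step 3: current leaves = {2,9,11}. Remove leaf 2 (neighbor: 1).
Step 4: current leaves = {1,9,11}. Remove leaf 1 (neighbor: 12).
Step 5: current leaves = {9,11}. Remove leaf 9 (neighbor: 8).
Step 6: current leaves = {8,11}. Remove leaf 8 (neighbor: 12).

Answer: 8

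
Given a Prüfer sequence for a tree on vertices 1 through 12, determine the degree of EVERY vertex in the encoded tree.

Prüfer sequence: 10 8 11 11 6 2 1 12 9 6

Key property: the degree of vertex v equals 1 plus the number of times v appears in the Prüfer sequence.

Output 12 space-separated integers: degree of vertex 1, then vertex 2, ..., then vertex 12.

p_1 = 10: count[10] becomes 1
p_2 = 8: count[8] becomes 1
p_3 = 11: count[11] becomes 1
p_4 = 11: count[11] becomes 2
p_5 = 6: count[6] becomes 1
p_6 = 2: count[2] becomes 1
p_7 = 1: count[1] becomes 1
p_8 = 12: count[12] becomes 1
p_9 = 9: count[9] becomes 1
p_10 = 6: count[6] becomes 2
Degrees (1 + count): deg[1]=1+1=2, deg[2]=1+1=2, deg[3]=1+0=1, deg[4]=1+0=1, deg[5]=1+0=1, deg[6]=1+2=3, deg[7]=1+0=1, deg[8]=1+1=2, deg[9]=1+1=2, deg[10]=1+1=2, deg[11]=1+2=3, deg[12]=1+1=2

Answer: 2 2 1 1 1 3 1 2 2 2 3 2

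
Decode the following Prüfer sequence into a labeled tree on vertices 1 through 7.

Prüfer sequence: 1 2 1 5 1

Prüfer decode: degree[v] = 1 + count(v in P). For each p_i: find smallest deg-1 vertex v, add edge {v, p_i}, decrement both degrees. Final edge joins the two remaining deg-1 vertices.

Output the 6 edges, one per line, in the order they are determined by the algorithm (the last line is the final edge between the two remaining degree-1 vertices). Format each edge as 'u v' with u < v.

Initial degrees: {1:4, 2:2, 3:1, 4:1, 5:2, 6:1, 7:1}
Step 1: smallest deg-1 vertex = 3, p_1 = 1. Add edge {1,3}. Now deg[3]=0, deg[1]=3.
Step 2: smallest deg-1 vertex = 4, p_2 = 2. Add edge {2,4}. Now deg[4]=0, deg[2]=1.
Step 3: smallest deg-1 vertex = 2, p_3 = 1. Add edge {1,2}. Now deg[2]=0, deg[1]=2.
Step 4: smallest deg-1 vertex = 6, p_4 = 5. Add edge {5,6}. Now deg[6]=0, deg[5]=1.
Step 5: smallest deg-1 vertex = 5, p_5 = 1. Add edge {1,5}. Now deg[5]=0, deg[1]=1.
Final: two remaining deg-1 vertices are 1, 7. Add edge {1,7}.

Answer: 1 3
2 4
1 2
5 6
1 5
1 7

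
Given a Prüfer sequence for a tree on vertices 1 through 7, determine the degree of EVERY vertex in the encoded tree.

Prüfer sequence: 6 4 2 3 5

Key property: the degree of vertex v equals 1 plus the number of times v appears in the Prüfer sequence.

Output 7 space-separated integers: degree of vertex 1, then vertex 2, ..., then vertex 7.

Answer: 1 2 2 2 2 2 1

Derivation:
p_1 = 6: count[6] becomes 1
p_2 = 4: count[4] becomes 1
p_3 = 2: count[2] becomes 1
p_4 = 3: count[3] becomes 1
p_5 = 5: count[5] becomes 1
Degrees (1 + count): deg[1]=1+0=1, deg[2]=1+1=2, deg[3]=1+1=2, deg[4]=1+1=2, deg[5]=1+1=2, deg[6]=1+1=2, deg[7]=1+0=1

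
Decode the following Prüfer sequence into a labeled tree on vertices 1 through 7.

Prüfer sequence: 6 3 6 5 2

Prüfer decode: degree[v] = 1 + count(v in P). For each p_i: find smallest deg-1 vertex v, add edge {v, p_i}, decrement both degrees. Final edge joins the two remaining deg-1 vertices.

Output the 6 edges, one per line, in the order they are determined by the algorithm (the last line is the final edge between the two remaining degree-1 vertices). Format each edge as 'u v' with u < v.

Initial degrees: {1:1, 2:2, 3:2, 4:1, 5:2, 6:3, 7:1}
Step 1: smallest deg-1 vertex = 1, p_1 = 6. Add edge {1,6}. Now deg[1]=0, deg[6]=2.
Step 2: smallest deg-1 vertex = 4, p_2 = 3. Add edge {3,4}. Now deg[4]=0, deg[3]=1.
Step 3: smallest deg-1 vertex = 3, p_3 = 6. Add edge {3,6}. Now deg[3]=0, deg[6]=1.
Step 4: smallest deg-1 vertex = 6, p_4 = 5. Add edge {5,6}. Now deg[6]=0, deg[5]=1.
Step 5: smallest deg-1 vertex = 5, p_5 = 2. Add edge {2,5}. Now deg[5]=0, deg[2]=1.
Final: two remaining deg-1 vertices are 2, 7. Add edge {2,7}.

Answer: 1 6
3 4
3 6
5 6
2 5
2 7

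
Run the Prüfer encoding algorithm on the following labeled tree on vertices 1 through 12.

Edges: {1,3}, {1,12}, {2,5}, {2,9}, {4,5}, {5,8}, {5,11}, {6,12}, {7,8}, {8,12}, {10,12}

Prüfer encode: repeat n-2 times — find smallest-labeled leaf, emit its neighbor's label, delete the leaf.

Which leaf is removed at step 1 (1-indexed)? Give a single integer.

Step 1: current leaves = {3,4,6,7,9,10,11}. Remove leaf 3 (neighbor: 1).

Answer: 3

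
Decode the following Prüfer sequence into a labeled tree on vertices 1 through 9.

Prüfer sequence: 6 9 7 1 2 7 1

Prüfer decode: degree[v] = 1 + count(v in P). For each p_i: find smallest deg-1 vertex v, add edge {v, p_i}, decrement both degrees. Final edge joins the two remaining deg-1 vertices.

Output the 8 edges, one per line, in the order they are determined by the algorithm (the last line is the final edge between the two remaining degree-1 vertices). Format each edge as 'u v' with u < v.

Initial degrees: {1:3, 2:2, 3:1, 4:1, 5:1, 6:2, 7:3, 8:1, 9:2}
Step 1: smallest deg-1 vertex = 3, p_1 = 6. Add edge {3,6}. Now deg[3]=0, deg[6]=1.
Step 2: smallest deg-1 vertex = 4, p_2 = 9. Add edge {4,9}. Now deg[4]=0, deg[9]=1.
Step 3: smallest deg-1 vertex = 5, p_3 = 7. Add edge {5,7}. Now deg[5]=0, deg[7]=2.
Step 4: smallest deg-1 vertex = 6, p_4 = 1. Add edge {1,6}. Now deg[6]=0, deg[1]=2.
Step 5: smallest deg-1 vertex = 8, p_5 = 2. Add edge {2,8}. Now deg[8]=0, deg[2]=1.
Step 6: smallest deg-1 vertex = 2, p_6 = 7. Add edge {2,7}. Now deg[2]=0, deg[7]=1.
Step 7: smallest deg-1 vertex = 7, p_7 = 1. Add edge {1,7}. Now deg[7]=0, deg[1]=1.
Final: two remaining deg-1 vertices are 1, 9. Add edge {1,9}.

Answer: 3 6
4 9
5 7
1 6
2 8
2 7
1 7
1 9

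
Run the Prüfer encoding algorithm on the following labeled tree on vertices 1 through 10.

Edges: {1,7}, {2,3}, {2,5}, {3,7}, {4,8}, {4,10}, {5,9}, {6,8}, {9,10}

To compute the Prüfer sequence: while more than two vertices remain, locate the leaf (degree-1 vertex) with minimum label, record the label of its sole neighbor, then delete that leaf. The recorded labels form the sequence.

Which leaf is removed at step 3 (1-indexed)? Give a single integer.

Answer: 7

Derivation:
Step 1: current leaves = {1,6}. Remove leaf 1 (neighbor: 7).
Step 2: current leaves = {6,7}. Remove leaf 6 (neighbor: 8).
Step 3: current leaves = {7,8}. Remove leaf 7 (neighbor: 3).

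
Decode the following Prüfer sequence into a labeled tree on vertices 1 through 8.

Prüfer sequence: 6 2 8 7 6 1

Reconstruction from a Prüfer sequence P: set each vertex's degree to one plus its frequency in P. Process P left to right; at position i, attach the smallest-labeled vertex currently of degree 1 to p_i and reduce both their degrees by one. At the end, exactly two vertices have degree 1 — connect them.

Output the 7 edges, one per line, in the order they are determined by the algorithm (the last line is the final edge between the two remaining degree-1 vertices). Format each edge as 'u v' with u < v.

Initial degrees: {1:2, 2:2, 3:1, 4:1, 5:1, 6:3, 7:2, 8:2}
Step 1: smallest deg-1 vertex = 3, p_1 = 6. Add edge {3,6}. Now deg[3]=0, deg[6]=2.
Step 2: smallest deg-1 vertex = 4, p_2 = 2. Add edge {2,4}. Now deg[4]=0, deg[2]=1.
Step 3: smallest deg-1 vertex = 2, p_3 = 8. Add edge {2,8}. Now deg[2]=0, deg[8]=1.
Step 4: smallest deg-1 vertex = 5, p_4 = 7. Add edge {5,7}. Now deg[5]=0, deg[7]=1.
Step 5: smallest deg-1 vertex = 7, p_5 = 6. Add edge {6,7}. Now deg[7]=0, deg[6]=1.
Step 6: smallest deg-1 vertex = 6, p_6 = 1. Add edge {1,6}. Now deg[6]=0, deg[1]=1.
Final: two remaining deg-1 vertices are 1, 8. Add edge {1,8}.

Answer: 3 6
2 4
2 8
5 7
6 7
1 6
1 8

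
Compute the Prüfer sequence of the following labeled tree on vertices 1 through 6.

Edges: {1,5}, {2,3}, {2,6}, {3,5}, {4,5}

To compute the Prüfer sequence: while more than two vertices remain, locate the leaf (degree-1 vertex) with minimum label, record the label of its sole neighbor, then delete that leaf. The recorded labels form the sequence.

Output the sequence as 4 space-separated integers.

Answer: 5 5 3 2

Derivation:
Step 1: leaves = {1,4,6}. Remove smallest leaf 1, emit neighbor 5.
Step 2: leaves = {4,6}. Remove smallest leaf 4, emit neighbor 5.
Step 3: leaves = {5,6}. Remove smallest leaf 5, emit neighbor 3.
Step 4: leaves = {3,6}. Remove smallest leaf 3, emit neighbor 2.
Done: 2 vertices remain (2, 6). Sequence = [5 5 3 2]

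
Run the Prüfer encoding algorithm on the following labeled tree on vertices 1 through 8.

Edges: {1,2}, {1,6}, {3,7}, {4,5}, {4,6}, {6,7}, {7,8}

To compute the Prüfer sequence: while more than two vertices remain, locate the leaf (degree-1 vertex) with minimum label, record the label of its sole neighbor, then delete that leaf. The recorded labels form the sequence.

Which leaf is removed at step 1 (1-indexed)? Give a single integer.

Answer: 2

Derivation:
Step 1: current leaves = {2,3,5,8}. Remove leaf 2 (neighbor: 1).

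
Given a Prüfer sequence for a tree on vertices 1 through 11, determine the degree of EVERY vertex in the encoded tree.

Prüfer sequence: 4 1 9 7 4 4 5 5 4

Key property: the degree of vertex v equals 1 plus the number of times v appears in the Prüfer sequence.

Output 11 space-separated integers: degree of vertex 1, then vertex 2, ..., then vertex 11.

Answer: 2 1 1 5 3 1 2 1 2 1 1

Derivation:
p_1 = 4: count[4] becomes 1
p_2 = 1: count[1] becomes 1
p_3 = 9: count[9] becomes 1
p_4 = 7: count[7] becomes 1
p_5 = 4: count[4] becomes 2
p_6 = 4: count[4] becomes 3
p_7 = 5: count[5] becomes 1
p_8 = 5: count[5] becomes 2
p_9 = 4: count[4] becomes 4
Degrees (1 + count): deg[1]=1+1=2, deg[2]=1+0=1, deg[3]=1+0=1, deg[4]=1+4=5, deg[5]=1+2=3, deg[6]=1+0=1, deg[7]=1+1=2, deg[8]=1+0=1, deg[9]=1+1=2, deg[10]=1+0=1, deg[11]=1+0=1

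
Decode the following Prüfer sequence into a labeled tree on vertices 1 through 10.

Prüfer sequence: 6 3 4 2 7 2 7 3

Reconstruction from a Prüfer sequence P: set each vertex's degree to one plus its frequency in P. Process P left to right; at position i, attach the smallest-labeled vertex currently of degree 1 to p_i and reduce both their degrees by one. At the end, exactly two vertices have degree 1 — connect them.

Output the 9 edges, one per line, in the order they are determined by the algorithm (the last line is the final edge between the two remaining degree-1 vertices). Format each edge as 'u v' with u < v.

Initial degrees: {1:1, 2:3, 3:3, 4:2, 5:1, 6:2, 7:3, 8:1, 9:1, 10:1}
Step 1: smallest deg-1 vertex = 1, p_1 = 6. Add edge {1,6}. Now deg[1]=0, deg[6]=1.
Step 2: smallest deg-1 vertex = 5, p_2 = 3. Add edge {3,5}. Now deg[5]=0, deg[3]=2.
Step 3: smallest deg-1 vertex = 6, p_3 = 4. Add edge {4,6}. Now deg[6]=0, deg[4]=1.
Step 4: smallest deg-1 vertex = 4, p_4 = 2. Add edge {2,4}. Now deg[4]=0, deg[2]=2.
Step 5: smallest deg-1 vertex = 8, p_5 = 7. Add edge {7,8}. Now deg[8]=0, deg[7]=2.
Step 6: smallest deg-1 vertex = 9, p_6 = 2. Add edge {2,9}. Now deg[9]=0, deg[2]=1.
Step 7: smallest deg-1 vertex = 2, p_7 = 7. Add edge {2,7}. Now deg[2]=0, deg[7]=1.
Step 8: smallest deg-1 vertex = 7, p_8 = 3. Add edge {3,7}. Now deg[7]=0, deg[3]=1.
Final: two remaining deg-1 vertices are 3, 10. Add edge {3,10}.

Answer: 1 6
3 5
4 6
2 4
7 8
2 9
2 7
3 7
3 10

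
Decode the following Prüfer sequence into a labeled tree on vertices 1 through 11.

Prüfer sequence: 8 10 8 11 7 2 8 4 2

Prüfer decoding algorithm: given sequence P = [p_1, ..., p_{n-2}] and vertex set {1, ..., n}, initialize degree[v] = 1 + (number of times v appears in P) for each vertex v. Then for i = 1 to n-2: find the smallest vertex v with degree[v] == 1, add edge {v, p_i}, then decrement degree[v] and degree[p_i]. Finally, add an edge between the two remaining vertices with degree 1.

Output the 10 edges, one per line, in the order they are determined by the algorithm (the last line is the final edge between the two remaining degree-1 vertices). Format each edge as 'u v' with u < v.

Answer: 1 8
3 10
5 8
6 11
7 9
2 7
8 10
4 8
2 4
2 11

Derivation:
Initial degrees: {1:1, 2:3, 3:1, 4:2, 5:1, 6:1, 7:2, 8:4, 9:1, 10:2, 11:2}
Step 1: smallest deg-1 vertex = 1, p_1 = 8. Add edge {1,8}. Now deg[1]=0, deg[8]=3.
Step 2: smallest deg-1 vertex = 3, p_2 = 10. Add edge {3,10}. Now deg[3]=0, deg[10]=1.
Step 3: smallest deg-1 vertex = 5, p_3 = 8. Add edge {5,8}. Now deg[5]=0, deg[8]=2.
Step 4: smallest deg-1 vertex = 6, p_4 = 11. Add edge {6,11}. Now deg[6]=0, deg[11]=1.
Step 5: smallest deg-1 vertex = 9, p_5 = 7. Add edge {7,9}. Now deg[9]=0, deg[7]=1.
Step 6: smallest deg-1 vertex = 7, p_6 = 2. Add edge {2,7}. Now deg[7]=0, deg[2]=2.
Step 7: smallest deg-1 vertex = 10, p_7 = 8. Add edge {8,10}. Now deg[10]=0, deg[8]=1.
Step 8: smallest deg-1 vertex = 8, p_8 = 4. Add edge {4,8}. Now deg[8]=0, deg[4]=1.
Step 9: smallest deg-1 vertex = 4, p_9 = 2. Add edge {2,4}. Now deg[4]=0, deg[2]=1.
Final: two remaining deg-1 vertices are 2, 11. Add edge {2,11}.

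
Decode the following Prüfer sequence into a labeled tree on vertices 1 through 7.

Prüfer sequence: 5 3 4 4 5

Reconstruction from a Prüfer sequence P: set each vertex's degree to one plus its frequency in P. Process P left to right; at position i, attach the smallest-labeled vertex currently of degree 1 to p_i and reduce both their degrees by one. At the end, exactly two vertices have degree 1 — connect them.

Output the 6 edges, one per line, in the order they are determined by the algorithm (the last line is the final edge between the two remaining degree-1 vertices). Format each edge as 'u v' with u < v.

Answer: 1 5
2 3
3 4
4 6
4 5
5 7

Derivation:
Initial degrees: {1:1, 2:1, 3:2, 4:3, 5:3, 6:1, 7:1}
Step 1: smallest deg-1 vertex = 1, p_1 = 5. Add edge {1,5}. Now deg[1]=0, deg[5]=2.
Step 2: smallest deg-1 vertex = 2, p_2 = 3. Add edge {2,3}. Now deg[2]=0, deg[3]=1.
Step 3: smallest deg-1 vertex = 3, p_3 = 4. Add edge {3,4}. Now deg[3]=0, deg[4]=2.
Step 4: smallest deg-1 vertex = 6, p_4 = 4. Add edge {4,6}. Now deg[6]=0, deg[4]=1.
Step 5: smallest deg-1 vertex = 4, p_5 = 5. Add edge {4,5}. Now deg[4]=0, deg[5]=1.
Final: two remaining deg-1 vertices are 5, 7. Add edge {5,7}.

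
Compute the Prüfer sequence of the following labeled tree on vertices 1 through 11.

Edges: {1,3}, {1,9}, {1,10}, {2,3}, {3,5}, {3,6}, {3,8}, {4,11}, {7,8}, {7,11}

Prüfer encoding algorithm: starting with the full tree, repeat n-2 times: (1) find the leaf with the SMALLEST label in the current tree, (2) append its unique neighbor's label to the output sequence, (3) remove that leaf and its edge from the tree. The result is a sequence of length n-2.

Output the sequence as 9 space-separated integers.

Step 1: leaves = {2,4,5,6,9,10}. Remove smallest leaf 2, emit neighbor 3.
Step 2: leaves = {4,5,6,9,10}. Remove smallest leaf 4, emit neighbor 11.
Step 3: leaves = {5,6,9,10,11}. Remove smallest leaf 5, emit neighbor 3.
Step 4: leaves = {6,9,10,11}. Remove smallest leaf 6, emit neighbor 3.
Step 5: leaves = {9,10,11}. Remove smallest leaf 9, emit neighbor 1.
Step 6: leaves = {10,11}. Remove smallest leaf 10, emit neighbor 1.
Step 7: leaves = {1,11}. Remove smallest leaf 1, emit neighbor 3.
Step 8: leaves = {3,11}. Remove smallest leaf 3, emit neighbor 8.
Step 9: leaves = {8,11}. Remove smallest leaf 8, emit neighbor 7.
Done: 2 vertices remain (7, 11). Sequence = [3 11 3 3 1 1 3 8 7]

Answer: 3 11 3 3 1 1 3 8 7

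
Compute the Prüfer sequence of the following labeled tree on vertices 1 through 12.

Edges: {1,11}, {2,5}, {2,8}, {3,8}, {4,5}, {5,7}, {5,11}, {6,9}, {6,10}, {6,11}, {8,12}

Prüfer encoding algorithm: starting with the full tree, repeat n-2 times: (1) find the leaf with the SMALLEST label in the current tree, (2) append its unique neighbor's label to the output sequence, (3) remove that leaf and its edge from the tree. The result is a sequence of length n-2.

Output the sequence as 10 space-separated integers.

Answer: 11 8 5 5 6 6 11 5 2 8

Derivation:
Step 1: leaves = {1,3,4,7,9,10,12}. Remove smallest leaf 1, emit neighbor 11.
Step 2: leaves = {3,4,7,9,10,12}. Remove smallest leaf 3, emit neighbor 8.
Step 3: leaves = {4,7,9,10,12}. Remove smallest leaf 4, emit neighbor 5.
Step 4: leaves = {7,9,10,12}. Remove smallest leaf 7, emit neighbor 5.
Step 5: leaves = {9,10,12}. Remove smallest leaf 9, emit neighbor 6.
Step 6: leaves = {10,12}. Remove smallest leaf 10, emit neighbor 6.
Step 7: leaves = {6,12}. Remove smallest leaf 6, emit neighbor 11.
Step 8: leaves = {11,12}. Remove smallest leaf 11, emit neighbor 5.
Step 9: leaves = {5,12}. Remove smallest leaf 5, emit neighbor 2.
Step 10: leaves = {2,12}. Remove smallest leaf 2, emit neighbor 8.
Done: 2 vertices remain (8, 12). Sequence = [11 8 5 5 6 6 11 5 2 8]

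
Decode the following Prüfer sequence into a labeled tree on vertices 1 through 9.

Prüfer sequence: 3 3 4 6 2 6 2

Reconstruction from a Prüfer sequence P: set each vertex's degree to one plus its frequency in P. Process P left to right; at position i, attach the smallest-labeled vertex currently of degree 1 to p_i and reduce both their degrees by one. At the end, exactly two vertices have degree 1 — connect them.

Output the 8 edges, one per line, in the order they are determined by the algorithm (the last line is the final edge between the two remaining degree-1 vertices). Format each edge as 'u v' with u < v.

Initial degrees: {1:1, 2:3, 3:3, 4:2, 5:1, 6:3, 7:1, 8:1, 9:1}
Step 1: smallest deg-1 vertex = 1, p_1 = 3. Add edge {1,3}. Now deg[1]=0, deg[3]=2.
Step 2: smallest deg-1 vertex = 5, p_2 = 3. Add edge {3,5}. Now deg[5]=0, deg[3]=1.
Step 3: smallest deg-1 vertex = 3, p_3 = 4. Add edge {3,4}. Now deg[3]=0, deg[4]=1.
Step 4: smallest deg-1 vertex = 4, p_4 = 6. Add edge {4,6}. Now deg[4]=0, deg[6]=2.
Step 5: smallest deg-1 vertex = 7, p_5 = 2. Add edge {2,7}. Now deg[7]=0, deg[2]=2.
Step 6: smallest deg-1 vertex = 8, p_6 = 6. Add edge {6,8}. Now deg[8]=0, deg[6]=1.
Step 7: smallest deg-1 vertex = 6, p_7 = 2. Add edge {2,6}. Now deg[6]=0, deg[2]=1.
Final: two remaining deg-1 vertices are 2, 9. Add edge {2,9}.

Answer: 1 3
3 5
3 4
4 6
2 7
6 8
2 6
2 9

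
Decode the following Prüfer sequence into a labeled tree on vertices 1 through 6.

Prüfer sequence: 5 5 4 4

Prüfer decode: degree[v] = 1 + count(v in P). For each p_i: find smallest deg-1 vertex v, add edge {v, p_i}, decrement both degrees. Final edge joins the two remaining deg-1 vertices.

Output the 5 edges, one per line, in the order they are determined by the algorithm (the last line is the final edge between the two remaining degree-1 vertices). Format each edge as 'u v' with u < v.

Answer: 1 5
2 5
3 4
4 5
4 6

Derivation:
Initial degrees: {1:1, 2:1, 3:1, 4:3, 5:3, 6:1}
Step 1: smallest deg-1 vertex = 1, p_1 = 5. Add edge {1,5}. Now deg[1]=0, deg[5]=2.
Step 2: smallest deg-1 vertex = 2, p_2 = 5. Add edge {2,5}. Now deg[2]=0, deg[5]=1.
Step 3: smallest deg-1 vertex = 3, p_3 = 4. Add edge {3,4}. Now deg[3]=0, deg[4]=2.
Step 4: smallest deg-1 vertex = 5, p_4 = 4. Add edge {4,5}. Now deg[5]=0, deg[4]=1.
Final: two remaining deg-1 vertices are 4, 6. Add edge {4,6}.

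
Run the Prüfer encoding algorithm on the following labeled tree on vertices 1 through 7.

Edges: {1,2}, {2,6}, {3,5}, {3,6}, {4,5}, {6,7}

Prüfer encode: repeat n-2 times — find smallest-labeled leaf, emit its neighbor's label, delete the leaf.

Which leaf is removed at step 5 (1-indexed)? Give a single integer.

Step 1: current leaves = {1,4,7}. Remove leaf 1 (neighbor: 2).
Step 2: current leaves = {2,4,7}. Remove leaf 2 (neighbor: 6).
Step 3: current leaves = {4,7}. Remove leaf 4 (neighbor: 5).
Step 4: current leaves = {5,7}. Remove leaf 5 (neighbor: 3).
Step 5: current leaves = {3,7}. Remove leaf 3 (neighbor: 6).

Answer: 3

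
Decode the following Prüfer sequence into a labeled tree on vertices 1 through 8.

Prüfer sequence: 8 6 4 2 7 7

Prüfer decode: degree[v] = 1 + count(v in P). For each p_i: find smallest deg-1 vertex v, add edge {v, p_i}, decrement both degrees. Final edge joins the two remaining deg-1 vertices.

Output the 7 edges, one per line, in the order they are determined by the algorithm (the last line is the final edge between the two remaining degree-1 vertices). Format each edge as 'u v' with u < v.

Initial degrees: {1:1, 2:2, 3:1, 4:2, 5:1, 6:2, 7:3, 8:2}
Step 1: smallest deg-1 vertex = 1, p_1 = 8. Add edge {1,8}. Now deg[1]=0, deg[8]=1.
Step 2: smallest deg-1 vertex = 3, p_2 = 6. Add edge {3,6}. Now deg[3]=0, deg[6]=1.
Step 3: smallest deg-1 vertex = 5, p_3 = 4. Add edge {4,5}. Now deg[5]=0, deg[4]=1.
Step 4: smallest deg-1 vertex = 4, p_4 = 2. Add edge {2,4}. Now deg[4]=0, deg[2]=1.
Step 5: smallest deg-1 vertex = 2, p_5 = 7. Add edge {2,7}. Now deg[2]=0, deg[7]=2.
Step 6: smallest deg-1 vertex = 6, p_6 = 7. Add edge {6,7}. Now deg[6]=0, deg[7]=1.
Final: two remaining deg-1 vertices are 7, 8. Add edge {7,8}.

Answer: 1 8
3 6
4 5
2 4
2 7
6 7
7 8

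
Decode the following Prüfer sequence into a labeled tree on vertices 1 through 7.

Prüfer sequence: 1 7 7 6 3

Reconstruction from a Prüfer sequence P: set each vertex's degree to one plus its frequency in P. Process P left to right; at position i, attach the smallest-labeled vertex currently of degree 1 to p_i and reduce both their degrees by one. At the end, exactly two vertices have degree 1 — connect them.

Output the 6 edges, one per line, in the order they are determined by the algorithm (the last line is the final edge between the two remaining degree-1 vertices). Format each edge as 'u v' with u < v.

Initial degrees: {1:2, 2:1, 3:2, 4:1, 5:1, 6:2, 7:3}
Step 1: smallest deg-1 vertex = 2, p_1 = 1. Add edge {1,2}. Now deg[2]=0, deg[1]=1.
Step 2: smallest deg-1 vertex = 1, p_2 = 7. Add edge {1,7}. Now deg[1]=0, deg[7]=2.
Step 3: smallest deg-1 vertex = 4, p_3 = 7. Add edge {4,7}. Now deg[4]=0, deg[7]=1.
Step 4: smallest deg-1 vertex = 5, p_4 = 6. Add edge {5,6}. Now deg[5]=0, deg[6]=1.
Step 5: smallest deg-1 vertex = 6, p_5 = 3. Add edge {3,6}. Now deg[6]=0, deg[3]=1.
Final: two remaining deg-1 vertices are 3, 7. Add edge {3,7}.

Answer: 1 2
1 7
4 7
5 6
3 6
3 7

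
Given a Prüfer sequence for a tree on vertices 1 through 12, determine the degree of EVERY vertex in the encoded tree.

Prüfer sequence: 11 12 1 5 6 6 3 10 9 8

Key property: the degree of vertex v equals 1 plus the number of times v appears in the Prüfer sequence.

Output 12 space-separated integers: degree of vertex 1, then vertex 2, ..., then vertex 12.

p_1 = 11: count[11] becomes 1
p_2 = 12: count[12] becomes 1
p_3 = 1: count[1] becomes 1
p_4 = 5: count[5] becomes 1
p_5 = 6: count[6] becomes 1
p_6 = 6: count[6] becomes 2
p_7 = 3: count[3] becomes 1
p_8 = 10: count[10] becomes 1
p_9 = 9: count[9] becomes 1
p_10 = 8: count[8] becomes 1
Degrees (1 + count): deg[1]=1+1=2, deg[2]=1+0=1, deg[3]=1+1=2, deg[4]=1+0=1, deg[5]=1+1=2, deg[6]=1+2=3, deg[7]=1+0=1, deg[8]=1+1=2, deg[9]=1+1=2, deg[10]=1+1=2, deg[11]=1+1=2, deg[12]=1+1=2

Answer: 2 1 2 1 2 3 1 2 2 2 2 2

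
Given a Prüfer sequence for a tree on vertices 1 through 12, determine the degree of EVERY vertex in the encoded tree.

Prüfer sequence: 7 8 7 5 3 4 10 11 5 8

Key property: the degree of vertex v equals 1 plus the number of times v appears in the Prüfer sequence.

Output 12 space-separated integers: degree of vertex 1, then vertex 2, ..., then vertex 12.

p_1 = 7: count[7] becomes 1
p_2 = 8: count[8] becomes 1
p_3 = 7: count[7] becomes 2
p_4 = 5: count[5] becomes 1
p_5 = 3: count[3] becomes 1
p_6 = 4: count[4] becomes 1
p_7 = 10: count[10] becomes 1
p_8 = 11: count[11] becomes 1
p_9 = 5: count[5] becomes 2
p_10 = 8: count[8] becomes 2
Degrees (1 + count): deg[1]=1+0=1, deg[2]=1+0=1, deg[3]=1+1=2, deg[4]=1+1=2, deg[5]=1+2=3, deg[6]=1+0=1, deg[7]=1+2=3, deg[8]=1+2=3, deg[9]=1+0=1, deg[10]=1+1=2, deg[11]=1+1=2, deg[12]=1+0=1

Answer: 1 1 2 2 3 1 3 3 1 2 2 1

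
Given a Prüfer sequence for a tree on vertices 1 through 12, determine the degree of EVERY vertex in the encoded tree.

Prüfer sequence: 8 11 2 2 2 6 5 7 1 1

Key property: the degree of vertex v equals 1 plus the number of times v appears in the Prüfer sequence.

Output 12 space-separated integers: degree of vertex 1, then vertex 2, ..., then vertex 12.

Answer: 3 4 1 1 2 2 2 2 1 1 2 1

Derivation:
p_1 = 8: count[8] becomes 1
p_2 = 11: count[11] becomes 1
p_3 = 2: count[2] becomes 1
p_4 = 2: count[2] becomes 2
p_5 = 2: count[2] becomes 3
p_6 = 6: count[6] becomes 1
p_7 = 5: count[5] becomes 1
p_8 = 7: count[7] becomes 1
p_9 = 1: count[1] becomes 1
p_10 = 1: count[1] becomes 2
Degrees (1 + count): deg[1]=1+2=3, deg[2]=1+3=4, deg[3]=1+0=1, deg[4]=1+0=1, deg[5]=1+1=2, deg[6]=1+1=2, deg[7]=1+1=2, deg[8]=1+1=2, deg[9]=1+0=1, deg[10]=1+0=1, deg[11]=1+1=2, deg[12]=1+0=1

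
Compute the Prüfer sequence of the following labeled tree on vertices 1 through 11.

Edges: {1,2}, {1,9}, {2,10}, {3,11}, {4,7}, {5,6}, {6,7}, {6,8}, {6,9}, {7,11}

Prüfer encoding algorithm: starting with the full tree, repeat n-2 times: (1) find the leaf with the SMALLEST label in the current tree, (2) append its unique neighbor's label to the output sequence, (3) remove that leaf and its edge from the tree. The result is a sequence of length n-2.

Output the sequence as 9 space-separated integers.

Answer: 11 7 6 6 2 1 9 6 7

Derivation:
Step 1: leaves = {3,4,5,8,10}. Remove smallest leaf 3, emit neighbor 11.
Step 2: leaves = {4,5,8,10,11}. Remove smallest leaf 4, emit neighbor 7.
Step 3: leaves = {5,8,10,11}. Remove smallest leaf 5, emit neighbor 6.
Step 4: leaves = {8,10,11}. Remove smallest leaf 8, emit neighbor 6.
Step 5: leaves = {10,11}. Remove smallest leaf 10, emit neighbor 2.
Step 6: leaves = {2,11}. Remove smallest leaf 2, emit neighbor 1.
Step 7: leaves = {1,11}. Remove smallest leaf 1, emit neighbor 9.
Step 8: leaves = {9,11}. Remove smallest leaf 9, emit neighbor 6.
Step 9: leaves = {6,11}. Remove smallest leaf 6, emit neighbor 7.
Done: 2 vertices remain (7, 11). Sequence = [11 7 6 6 2 1 9 6 7]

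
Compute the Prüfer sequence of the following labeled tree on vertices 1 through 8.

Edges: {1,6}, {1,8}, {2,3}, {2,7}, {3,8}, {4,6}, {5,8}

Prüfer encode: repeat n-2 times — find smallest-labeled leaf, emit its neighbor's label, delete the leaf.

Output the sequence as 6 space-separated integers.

Step 1: leaves = {4,5,7}. Remove smallest leaf 4, emit neighbor 6.
Step 2: leaves = {5,6,7}. Remove smallest leaf 5, emit neighbor 8.
Step 3: leaves = {6,7}. Remove smallest leaf 6, emit neighbor 1.
Step 4: leaves = {1,7}. Remove smallest leaf 1, emit neighbor 8.
Step 5: leaves = {7,8}. Remove smallest leaf 7, emit neighbor 2.
Step 6: leaves = {2,8}. Remove smallest leaf 2, emit neighbor 3.
Done: 2 vertices remain (3, 8). Sequence = [6 8 1 8 2 3]

Answer: 6 8 1 8 2 3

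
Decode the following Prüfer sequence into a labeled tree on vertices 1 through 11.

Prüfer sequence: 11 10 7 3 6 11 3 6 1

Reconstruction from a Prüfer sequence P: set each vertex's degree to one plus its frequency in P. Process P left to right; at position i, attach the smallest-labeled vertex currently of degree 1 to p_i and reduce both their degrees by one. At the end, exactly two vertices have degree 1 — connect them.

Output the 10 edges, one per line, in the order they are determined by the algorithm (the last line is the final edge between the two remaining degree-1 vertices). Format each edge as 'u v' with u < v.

Answer: 2 11
4 10
5 7
3 7
6 8
9 11
3 10
3 6
1 6
1 11

Derivation:
Initial degrees: {1:2, 2:1, 3:3, 4:1, 5:1, 6:3, 7:2, 8:1, 9:1, 10:2, 11:3}
Step 1: smallest deg-1 vertex = 2, p_1 = 11. Add edge {2,11}. Now deg[2]=0, deg[11]=2.
Step 2: smallest deg-1 vertex = 4, p_2 = 10. Add edge {4,10}. Now deg[4]=0, deg[10]=1.
Step 3: smallest deg-1 vertex = 5, p_3 = 7. Add edge {5,7}. Now deg[5]=0, deg[7]=1.
Step 4: smallest deg-1 vertex = 7, p_4 = 3. Add edge {3,7}. Now deg[7]=0, deg[3]=2.
Step 5: smallest deg-1 vertex = 8, p_5 = 6. Add edge {6,8}. Now deg[8]=0, deg[6]=2.
Step 6: smallest deg-1 vertex = 9, p_6 = 11. Add edge {9,11}. Now deg[9]=0, deg[11]=1.
Step 7: smallest deg-1 vertex = 10, p_7 = 3. Add edge {3,10}. Now deg[10]=0, deg[3]=1.
Step 8: smallest deg-1 vertex = 3, p_8 = 6. Add edge {3,6}. Now deg[3]=0, deg[6]=1.
Step 9: smallest deg-1 vertex = 6, p_9 = 1. Add edge {1,6}. Now deg[6]=0, deg[1]=1.
Final: two remaining deg-1 vertices are 1, 11. Add edge {1,11}.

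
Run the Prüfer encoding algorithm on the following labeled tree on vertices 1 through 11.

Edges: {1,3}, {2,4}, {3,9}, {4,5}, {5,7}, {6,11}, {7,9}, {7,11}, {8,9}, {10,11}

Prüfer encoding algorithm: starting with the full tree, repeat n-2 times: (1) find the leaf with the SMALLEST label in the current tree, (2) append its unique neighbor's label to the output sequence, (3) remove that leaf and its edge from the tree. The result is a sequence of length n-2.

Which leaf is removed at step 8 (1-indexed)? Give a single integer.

Answer: 9

Derivation:
Step 1: current leaves = {1,2,6,8,10}. Remove leaf 1 (neighbor: 3).
Step 2: current leaves = {2,3,6,8,10}. Remove leaf 2 (neighbor: 4).
Step 3: current leaves = {3,4,6,8,10}. Remove leaf 3 (neighbor: 9).
Step 4: current leaves = {4,6,8,10}. Remove leaf 4 (neighbor: 5).
Step 5: current leaves = {5,6,8,10}. Remove leaf 5 (neighbor: 7).
Step 6: current leaves = {6,8,10}. Remove leaf 6 (neighbor: 11).
Step 7: current leaves = {8,10}. Remove leaf 8 (neighbor: 9).
Step 8: current leaves = {9,10}. Remove leaf 9 (neighbor: 7).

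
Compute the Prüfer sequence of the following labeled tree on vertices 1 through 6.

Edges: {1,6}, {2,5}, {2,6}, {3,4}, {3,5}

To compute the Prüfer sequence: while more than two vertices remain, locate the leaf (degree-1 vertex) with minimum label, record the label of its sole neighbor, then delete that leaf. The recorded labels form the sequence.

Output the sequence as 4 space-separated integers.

Answer: 6 3 5 2

Derivation:
Step 1: leaves = {1,4}. Remove smallest leaf 1, emit neighbor 6.
Step 2: leaves = {4,6}. Remove smallest leaf 4, emit neighbor 3.
Step 3: leaves = {3,6}. Remove smallest leaf 3, emit neighbor 5.
Step 4: leaves = {5,6}. Remove smallest leaf 5, emit neighbor 2.
Done: 2 vertices remain (2, 6). Sequence = [6 3 5 2]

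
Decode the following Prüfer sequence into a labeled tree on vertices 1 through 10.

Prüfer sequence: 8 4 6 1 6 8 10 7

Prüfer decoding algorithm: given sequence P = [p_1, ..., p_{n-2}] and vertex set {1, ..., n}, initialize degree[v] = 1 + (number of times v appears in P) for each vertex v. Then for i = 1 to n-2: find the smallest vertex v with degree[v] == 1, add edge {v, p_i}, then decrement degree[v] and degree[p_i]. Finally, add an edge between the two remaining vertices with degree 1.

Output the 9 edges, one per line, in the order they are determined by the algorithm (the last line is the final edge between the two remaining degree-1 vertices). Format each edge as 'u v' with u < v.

Initial degrees: {1:2, 2:1, 3:1, 4:2, 5:1, 6:3, 7:2, 8:3, 9:1, 10:2}
Step 1: smallest deg-1 vertex = 2, p_1 = 8. Add edge {2,8}. Now deg[2]=0, deg[8]=2.
Step 2: smallest deg-1 vertex = 3, p_2 = 4. Add edge {3,4}. Now deg[3]=0, deg[4]=1.
Step 3: smallest deg-1 vertex = 4, p_3 = 6. Add edge {4,6}. Now deg[4]=0, deg[6]=2.
Step 4: smallest deg-1 vertex = 5, p_4 = 1. Add edge {1,5}. Now deg[5]=0, deg[1]=1.
Step 5: smallest deg-1 vertex = 1, p_5 = 6. Add edge {1,6}. Now deg[1]=0, deg[6]=1.
Step 6: smallest deg-1 vertex = 6, p_6 = 8. Add edge {6,8}. Now deg[6]=0, deg[8]=1.
Step 7: smallest deg-1 vertex = 8, p_7 = 10. Add edge {8,10}. Now deg[8]=0, deg[10]=1.
Step 8: smallest deg-1 vertex = 9, p_8 = 7. Add edge {7,9}. Now deg[9]=0, deg[7]=1.
Final: two remaining deg-1 vertices are 7, 10. Add edge {7,10}.

Answer: 2 8
3 4
4 6
1 5
1 6
6 8
8 10
7 9
7 10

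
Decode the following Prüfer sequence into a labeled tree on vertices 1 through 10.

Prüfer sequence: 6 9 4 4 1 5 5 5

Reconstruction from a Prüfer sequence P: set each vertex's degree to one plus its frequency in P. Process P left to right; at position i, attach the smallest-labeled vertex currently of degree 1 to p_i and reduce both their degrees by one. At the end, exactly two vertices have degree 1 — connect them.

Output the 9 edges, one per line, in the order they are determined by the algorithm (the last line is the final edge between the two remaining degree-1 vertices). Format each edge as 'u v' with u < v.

Answer: 2 6
3 9
4 6
4 7
1 4
1 5
5 8
5 9
5 10

Derivation:
Initial degrees: {1:2, 2:1, 3:1, 4:3, 5:4, 6:2, 7:1, 8:1, 9:2, 10:1}
Step 1: smallest deg-1 vertex = 2, p_1 = 6. Add edge {2,6}. Now deg[2]=0, deg[6]=1.
Step 2: smallest deg-1 vertex = 3, p_2 = 9. Add edge {3,9}. Now deg[3]=0, deg[9]=1.
Step 3: smallest deg-1 vertex = 6, p_3 = 4. Add edge {4,6}. Now deg[6]=0, deg[4]=2.
Step 4: smallest deg-1 vertex = 7, p_4 = 4. Add edge {4,7}. Now deg[7]=0, deg[4]=1.
Step 5: smallest deg-1 vertex = 4, p_5 = 1. Add edge {1,4}. Now deg[4]=0, deg[1]=1.
Step 6: smallest deg-1 vertex = 1, p_6 = 5. Add edge {1,5}. Now deg[1]=0, deg[5]=3.
Step 7: smallest deg-1 vertex = 8, p_7 = 5. Add edge {5,8}. Now deg[8]=0, deg[5]=2.
Step 8: smallest deg-1 vertex = 9, p_8 = 5. Add edge {5,9}. Now deg[9]=0, deg[5]=1.
Final: two remaining deg-1 vertices are 5, 10. Add edge {5,10}.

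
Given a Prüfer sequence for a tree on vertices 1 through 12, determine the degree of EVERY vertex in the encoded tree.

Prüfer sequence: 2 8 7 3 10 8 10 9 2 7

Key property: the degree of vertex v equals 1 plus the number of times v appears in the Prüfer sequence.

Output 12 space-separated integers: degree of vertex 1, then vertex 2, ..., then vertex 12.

Answer: 1 3 2 1 1 1 3 3 2 3 1 1

Derivation:
p_1 = 2: count[2] becomes 1
p_2 = 8: count[8] becomes 1
p_3 = 7: count[7] becomes 1
p_4 = 3: count[3] becomes 1
p_5 = 10: count[10] becomes 1
p_6 = 8: count[8] becomes 2
p_7 = 10: count[10] becomes 2
p_8 = 9: count[9] becomes 1
p_9 = 2: count[2] becomes 2
p_10 = 7: count[7] becomes 2
Degrees (1 + count): deg[1]=1+0=1, deg[2]=1+2=3, deg[3]=1+1=2, deg[4]=1+0=1, deg[5]=1+0=1, deg[6]=1+0=1, deg[7]=1+2=3, deg[8]=1+2=3, deg[9]=1+1=2, deg[10]=1+2=3, deg[11]=1+0=1, deg[12]=1+0=1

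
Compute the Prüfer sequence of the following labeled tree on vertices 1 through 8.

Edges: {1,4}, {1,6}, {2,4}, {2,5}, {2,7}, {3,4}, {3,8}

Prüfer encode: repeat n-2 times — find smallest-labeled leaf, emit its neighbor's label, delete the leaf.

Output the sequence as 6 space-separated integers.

Answer: 2 1 4 2 4 3

Derivation:
Step 1: leaves = {5,6,7,8}. Remove smallest leaf 5, emit neighbor 2.
Step 2: leaves = {6,7,8}. Remove smallest leaf 6, emit neighbor 1.
Step 3: leaves = {1,7,8}. Remove smallest leaf 1, emit neighbor 4.
Step 4: leaves = {7,8}. Remove smallest leaf 7, emit neighbor 2.
Step 5: leaves = {2,8}. Remove smallest leaf 2, emit neighbor 4.
Step 6: leaves = {4,8}. Remove smallest leaf 4, emit neighbor 3.
Done: 2 vertices remain (3, 8). Sequence = [2 1 4 2 4 3]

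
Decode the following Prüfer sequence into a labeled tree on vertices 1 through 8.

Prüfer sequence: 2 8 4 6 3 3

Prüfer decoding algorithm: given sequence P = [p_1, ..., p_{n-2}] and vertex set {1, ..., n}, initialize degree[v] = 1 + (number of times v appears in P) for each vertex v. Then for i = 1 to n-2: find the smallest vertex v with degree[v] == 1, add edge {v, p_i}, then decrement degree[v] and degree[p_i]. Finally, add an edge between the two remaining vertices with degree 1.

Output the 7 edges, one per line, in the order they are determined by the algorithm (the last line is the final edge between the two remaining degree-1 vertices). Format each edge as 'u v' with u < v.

Answer: 1 2
2 8
4 5
4 6
3 6
3 7
3 8

Derivation:
Initial degrees: {1:1, 2:2, 3:3, 4:2, 5:1, 6:2, 7:1, 8:2}
Step 1: smallest deg-1 vertex = 1, p_1 = 2. Add edge {1,2}. Now deg[1]=0, deg[2]=1.
Step 2: smallest deg-1 vertex = 2, p_2 = 8. Add edge {2,8}. Now deg[2]=0, deg[8]=1.
Step 3: smallest deg-1 vertex = 5, p_3 = 4. Add edge {4,5}. Now deg[5]=0, deg[4]=1.
Step 4: smallest deg-1 vertex = 4, p_4 = 6. Add edge {4,6}. Now deg[4]=0, deg[6]=1.
Step 5: smallest deg-1 vertex = 6, p_5 = 3. Add edge {3,6}. Now deg[6]=0, deg[3]=2.
Step 6: smallest deg-1 vertex = 7, p_6 = 3. Add edge {3,7}. Now deg[7]=0, deg[3]=1.
Final: two remaining deg-1 vertices are 3, 8. Add edge {3,8}.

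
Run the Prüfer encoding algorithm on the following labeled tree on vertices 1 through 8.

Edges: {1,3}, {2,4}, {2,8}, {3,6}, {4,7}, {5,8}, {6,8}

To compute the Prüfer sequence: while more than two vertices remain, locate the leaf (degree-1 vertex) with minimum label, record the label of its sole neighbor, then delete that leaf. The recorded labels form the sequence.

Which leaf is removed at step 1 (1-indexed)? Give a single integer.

Answer: 1

Derivation:
Step 1: current leaves = {1,5,7}. Remove leaf 1 (neighbor: 3).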